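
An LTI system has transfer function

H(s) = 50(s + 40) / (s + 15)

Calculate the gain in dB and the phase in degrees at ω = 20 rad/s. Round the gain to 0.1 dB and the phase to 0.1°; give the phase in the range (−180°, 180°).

At s = jω = j20:
zero (s+40): 40 + j20 → |·| = √(40²+20²) = √2000 ≈ 44.721, ∠ = arctan(20/40) ≈ 26.57°
pole (s+15): 15 + j20 → |·| = √(15²+20²) = √625 ≈ 25, ∠ = arctan(20/15) ≈ 53.13°
|H| = 50 · 44.721 / 25 ≈ 89.442
Gain = 20 log₁₀(89.442) ≈ 39.03 dB
∠H = 26.57° − 53.13° = -26.56°

39.0 dB, -26.6°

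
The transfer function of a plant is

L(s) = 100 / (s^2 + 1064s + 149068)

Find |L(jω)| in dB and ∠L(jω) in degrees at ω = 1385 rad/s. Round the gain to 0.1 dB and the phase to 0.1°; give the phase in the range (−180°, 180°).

Substitute s = j1385:
Numerator: 100 = 100 + j0
Denominator: (j1385)^2 + 1064(j1385) + 149068 = -1769157 + j1473640
|N| = √(100² + 0²) ≈ 100, ∠N ≈ 0.00°
|D| = √(1769157² + 1473640²) ≈ 2.3025e+06, ∠D ≈ 140.21°
|L| = 100 / 2.3025e+06 ≈ 4.3431e-05
Gain = 20 log₁₀(4.3431e-05) ≈ -87.24 dB
∠L = 0.00° − 140.21° = -140.21°

-87.2 dB, -140.2°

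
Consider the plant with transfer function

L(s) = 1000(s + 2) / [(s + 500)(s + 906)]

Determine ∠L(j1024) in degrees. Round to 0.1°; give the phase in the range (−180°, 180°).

At s = jω = j1024:
zero (s+2): 2 + j1024 → |·| = √(2²+1024²) = √1048580 ≈ 1024, ∠ = arctan(1024/2) ≈ 89.89°
pole (s+500): 500 + j1024 → |·| = √(500²+1024²) = √1298576 ≈ 1139.6, ∠ = arctan(1024/500) ≈ 63.97°
pole (s+906): 906 + j1024 → |·| = √(906²+1024²) = √1869412 ≈ 1367.3, ∠ = arctan(1024/906) ≈ 48.50°
∠L = 89.89° − 112.47° = -22.58°

-22.6°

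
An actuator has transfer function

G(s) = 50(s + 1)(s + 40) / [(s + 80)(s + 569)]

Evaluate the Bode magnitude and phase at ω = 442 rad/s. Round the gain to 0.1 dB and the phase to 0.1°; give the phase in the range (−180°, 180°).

29.6 dB, 57.1°

At s = jω = j442:
zero (s+1): 1 + j442 → |·| = √(1²+442²) = √195365 ≈ 442, ∠ = arctan(442/1) ≈ 89.87°
zero (s+40): 40 + j442 → |·| = √(40²+442²) = √196964 ≈ 443.81, ∠ = arctan(442/40) ≈ 84.83°
pole (s+80): 80 + j442 → |·| = √(80²+442²) = √201764 ≈ 449.18, ∠ = arctan(442/80) ≈ 79.74°
pole (s+569): 569 + j442 → |·| = √(569²+442²) = √519125 ≈ 720.5, ∠ = arctan(442/569) ≈ 37.84°
|G| = 50 · 1.9616e+05 / 3.2363e+05 ≈ 30.306
Gain = 20 log₁₀(30.306) ≈ 29.63 dB
∠G = 174.70° − 117.58° = 57.12°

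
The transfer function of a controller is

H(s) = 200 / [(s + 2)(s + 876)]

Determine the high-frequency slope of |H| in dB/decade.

Each pole contributes −20 dB/decade at high frequency; each zero contributes +20 dB/decade.
Net: 0 zero(s) − 2 pole(s) → -40 dB/decade.

-40 dB/decade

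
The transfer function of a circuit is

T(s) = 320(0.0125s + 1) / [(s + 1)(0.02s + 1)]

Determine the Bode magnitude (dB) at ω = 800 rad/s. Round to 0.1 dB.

-12.0 dB

At ω = 800 rad/s:
zero (1 + j800·0.0125) = 1 + j10 → |·| ≈ 10.05, ∠ ≈ 84.29°
pole (1 + j800·1) = 1 + j800 → |·| ≈ 800, ∠ ≈ 89.93°
pole (1 + j800·0.02) = 1 + j16 → |·| ≈ 16.031, ∠ ≈ 86.42°
|T| = 320 · 10.05 / (800 · 16.031) ≈ 0.25076
Gain = 20 log₁₀(0.25076) ≈ -12.01 dB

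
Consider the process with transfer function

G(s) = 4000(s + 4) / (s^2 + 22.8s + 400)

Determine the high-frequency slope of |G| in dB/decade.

Each pole contributes −20 dB/decade at high frequency; each zero contributes +20 dB/decade.
Net: 1 zero(s) − 2 pole(s) → -20 dB/decade.

-20 dB/decade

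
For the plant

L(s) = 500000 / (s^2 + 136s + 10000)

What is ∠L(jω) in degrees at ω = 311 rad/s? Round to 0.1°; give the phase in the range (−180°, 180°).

At s = jω = j311:
quadratic: (j311)² + 136·j311 + 10000 = -86721 + j42296 → |·| ≈ 96486, ∠ ≈ 154.00°
∠L = 0.00° − 154.00° = -154.00°

-154.0°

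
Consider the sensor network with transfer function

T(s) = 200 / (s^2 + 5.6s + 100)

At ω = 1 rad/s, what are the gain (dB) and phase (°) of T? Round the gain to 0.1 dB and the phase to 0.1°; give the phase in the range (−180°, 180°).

6.1 dB, -3.2°

At s = jω = j1:
quadratic: (j1)² + 5.6·j1 + 100 = 99 + j5.6 → |·| ≈ 99.158, ∠ ≈ 3.24°
|T| = 200 / 99.158 ≈ 2.017
Gain = 20 log₁₀(2.017) ≈ 6.09 dB
∠T = 0.00° − 3.24° = -3.24°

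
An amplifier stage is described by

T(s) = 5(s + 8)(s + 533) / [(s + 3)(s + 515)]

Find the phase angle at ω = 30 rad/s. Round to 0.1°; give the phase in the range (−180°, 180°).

At s = jω = j30:
zero (s+8): 8 + j30 → |·| = √(8²+30²) = √964 ≈ 31.048, ∠ = arctan(30/8) ≈ 75.07°
zero (s+533): 533 + j30 → |·| = √(533²+30²) = √284989 ≈ 533.84, ∠ = arctan(30/533) ≈ 3.22°
pole (s+3): 3 + j30 → |·| = √(3²+30²) = √909 ≈ 30.15, ∠ = arctan(30/3) ≈ 84.29°
pole (s+515): 515 + j30 → |·| = √(515²+30²) = √266125 ≈ 515.87, ∠ = arctan(30/515) ≈ 3.33°
∠T = 78.29° − 87.62° = -9.33°

-9.3°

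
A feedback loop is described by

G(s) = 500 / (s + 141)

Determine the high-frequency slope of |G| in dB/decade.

-20 dB/decade

Each pole contributes −20 dB/decade at high frequency; each zero contributes +20 dB/decade.
Net: 0 zero(s) − 1 pole(s) → -20 dB/decade.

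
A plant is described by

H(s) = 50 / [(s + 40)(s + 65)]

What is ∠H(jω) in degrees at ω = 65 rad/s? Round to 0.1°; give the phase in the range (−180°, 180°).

At s = jω = j65:
pole (s+40): 40 + j65 → |·| = √(40²+65²) = √5825 ≈ 76.322, ∠ = arctan(65/40) ≈ 58.39°
pole (s+65): 65 + j65 → |·| = √(65²+65²) = √8450 ≈ 91.924, ∠ = arctan(65/65) ≈ 45.00°
∠H = 0.00° − 103.39° = -103.39°

-103.4°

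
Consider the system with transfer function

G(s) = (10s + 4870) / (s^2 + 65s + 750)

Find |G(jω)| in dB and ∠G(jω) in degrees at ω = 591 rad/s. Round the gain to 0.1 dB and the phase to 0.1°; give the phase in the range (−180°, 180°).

Substitute s = j591:
Numerator: 10(j591) + 4870 = 4870 + j5910
Denominator: (j591)^2 + 65(j591) + 750 = -348531 + j38415
|N| = √(4870² + 5910²) ≈ 7658, ∠N ≈ 50.51°
|D| = √(348531² + 38415²) ≈ 3.5064e+05, ∠D ≈ 173.71°
|G| = 7658 / 3.5064e+05 ≈ 0.02184
Gain = 20 log₁₀(0.02184) ≈ -33.21 dB
∠G = 50.51° − 173.71° = -123.20°

-33.2 dB, -123.2°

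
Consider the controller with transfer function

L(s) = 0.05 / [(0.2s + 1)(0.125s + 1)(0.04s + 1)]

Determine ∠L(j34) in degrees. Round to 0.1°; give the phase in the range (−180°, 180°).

At ω = 34 rad/s:
pole (1 + j34·0.2) = 1 + j6.8 → |·| ≈ 6.8731, ∠ ≈ 81.63°
pole (1 + j34·0.125) = 1 + j4.25 → |·| ≈ 4.3661, ∠ ≈ 76.76°
pole (1 + j34·0.04) = 1 + j1.36 → |·| ≈ 1.6881, ∠ ≈ 53.67°
∠L = (0°) − (81.63° + 76.76° + 53.67°) = -212.06° ≡ 147.94° (principal value)

147.9°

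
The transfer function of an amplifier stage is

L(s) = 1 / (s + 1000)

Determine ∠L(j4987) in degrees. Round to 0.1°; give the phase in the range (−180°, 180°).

Substitute s = j4987:
Numerator: 1 = 1 + j0
Denominator: (j4987) + 1000 = 1000 + j4987
|N| = √(1² + 0²) ≈ 1, ∠N ≈ 0.00°
|D| = √(1000² + 4987²) ≈ 5086.3, ∠D ≈ 78.66°
∠L = 0.00° − 78.66° = -78.66°

-78.7°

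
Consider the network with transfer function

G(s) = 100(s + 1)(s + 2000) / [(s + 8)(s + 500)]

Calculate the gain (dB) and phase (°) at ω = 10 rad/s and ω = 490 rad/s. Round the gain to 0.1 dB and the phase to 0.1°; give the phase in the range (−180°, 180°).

ω = 10: 49.9 dB, 32.1°; ω = 490: 49.4 dB, -29.8°

At s = jω = j10:
zero (s+1): 1 + j10 → |·| = √(1²+10²) = √101 ≈ 10.05, ∠ = arctan(10/1) ≈ 84.29°
zero (s+2000): 2000 + j10 → |·| = √(2000²+10²) = √4000100 ≈ 2000, ∠ = arctan(10/2000) ≈ 0.29°
pole (s+8): 8 + j10 → |·| = √(8²+10²) = √164 ≈ 12.806, ∠ = arctan(10/8) ≈ 51.34°
pole (s+500): 500 + j10 → |·| = √(500²+10²) = √250100 ≈ 500.1, ∠ = arctan(10/500) ≈ 1.15°
|G| = 100 · 20100 / 6404.3 ≈ 313.85
Gain = 20 log₁₀(313.85) ≈ 49.93 dB
∠G = 84.58° − 52.49° = 32.09°

At s = jω = j490:
zero (s+1): 1 + j490 → |·| = √(1²+490²) = √240101 ≈ 490, ∠ = arctan(490/1) ≈ 89.88°
zero (s+2000): 2000 + j490 → |·| = √(2000²+490²) = √4240100 ≈ 2059.2, ∠ = arctan(490/2000) ≈ 13.77°
pole (s+8): 8 + j490 → |·| = √(8²+490²) = √240164 ≈ 490.07, ∠ = arctan(490/8) ≈ 89.06°
pole (s+500): 500 + j490 → |·| = √(500²+490²) = √490100 ≈ 700.07, ∠ = arctan(490/500) ≈ 44.42°
|G| = 100 · 1.009e+06 / 3.4308e+05 ≈ 294.1
Gain = 20 log₁₀(294.1) ≈ 49.37 dB
∠G = 103.65° − 133.48° = -29.83°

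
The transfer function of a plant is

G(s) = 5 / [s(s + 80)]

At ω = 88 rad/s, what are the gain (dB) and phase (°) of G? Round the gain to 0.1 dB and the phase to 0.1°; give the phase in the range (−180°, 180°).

At s = jω = j88:
pole (s+80): 80 + j88 → |·| = √(80²+88²) = √14144 ≈ 118.93, ∠ = arctan(88/80) ≈ 47.73°
pole at origin: |s| = 88, ∠ = 90.00° (in denominator)
|G| = 5 / 10466 ≈ 0.00047774
Gain = 20 log₁₀(0.00047774) ≈ -66.42 dB
∠G = 0.00° − 137.73° = -137.73°

-66.4 dB, -137.7°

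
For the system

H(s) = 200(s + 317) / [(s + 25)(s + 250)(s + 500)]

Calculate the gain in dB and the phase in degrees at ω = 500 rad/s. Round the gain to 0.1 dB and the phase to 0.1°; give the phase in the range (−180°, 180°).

At s = jω = j500:
zero (s+317): 317 + j500 → |·| = √(317²+500²) = √350489 ≈ 592.02, ∠ = arctan(500/317) ≈ 57.63°
pole (s+25): 25 + j500 → |·| = √(25²+500²) = √250625 ≈ 500.62, ∠ = arctan(500/25) ≈ 87.14°
pole (s+250): 250 + j500 → |·| = √(250²+500²) = √312500 ≈ 559.02, ∠ = arctan(500/250) ≈ 63.43°
pole (s+500): 500 + j500 → |·| = √(500²+500²) = √500000 ≈ 707.11, ∠ = arctan(500/500) ≈ 45.00°
|H| = 200 · 592.02 / 1.9789e+08 ≈ 0.00059833
Gain = 20 log₁₀(0.00059833) ≈ -64.46 dB
∠H = 57.63° − 195.57° = -137.94°

-64.5 dB, -137.9°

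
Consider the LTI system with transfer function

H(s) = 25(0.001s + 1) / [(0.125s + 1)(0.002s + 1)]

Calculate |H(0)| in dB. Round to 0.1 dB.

H(0) = 25 · 1 / 1 = 25
20 log₁₀(25) ≈ 27.96 dB

28.0 dB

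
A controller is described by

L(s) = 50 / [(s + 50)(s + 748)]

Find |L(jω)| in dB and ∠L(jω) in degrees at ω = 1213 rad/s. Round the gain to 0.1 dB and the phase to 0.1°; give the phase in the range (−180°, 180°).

At s = jω = j1213:
pole (s+50): 50 + j1213 → |·| = √(50²+1213²) = √1473869 ≈ 1214, ∠ = arctan(1213/50) ≈ 87.64°
pole (s+748): 748 + j1213 → |·| = √(748²+1213²) = √2030873 ≈ 1425.1, ∠ = arctan(1213/748) ≈ 58.34°
|L| = 50 / 1.7301e+06 ≈ 2.89e-05
Gain = 20 log₁₀(2.89e-05) ≈ -90.78 dB
∠L = 0.00° − 145.98° = -145.98°

-90.8 dB, -146.0°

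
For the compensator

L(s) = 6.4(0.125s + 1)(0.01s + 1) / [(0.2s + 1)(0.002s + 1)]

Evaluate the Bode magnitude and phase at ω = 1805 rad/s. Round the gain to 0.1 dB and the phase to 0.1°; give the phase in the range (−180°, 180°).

25.7 dB, 12.2°

At ω = 1805 rad/s:
zero (1 + j1805·0.125) = 1 + j225.625 → |·| ≈ 225.63, ∠ ≈ 89.75°
zero (1 + j1805·0.01) = 1 + j18.05 → |·| ≈ 18.078, ∠ ≈ 86.83°
pole (1 + j1805·0.2) = 1 + j361 → |·| ≈ 361, ∠ ≈ 89.84°
pole (1 + j1805·0.002) = 1 + j3.61 → |·| ≈ 3.7459, ∠ ≈ 74.52°
|L| = 6.4 · 225.63 · 18.078 / (361 · 3.7459) ≈ 19.305
Gain = 20 log₁₀(19.305) ≈ 25.71 dB
∠L = (89.75° + 86.83°) − (89.84° + 74.52°) = 12.22°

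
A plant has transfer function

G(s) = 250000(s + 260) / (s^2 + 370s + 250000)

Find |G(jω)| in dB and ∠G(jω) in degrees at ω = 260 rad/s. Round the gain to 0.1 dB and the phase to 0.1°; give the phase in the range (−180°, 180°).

At s = jω = j260:
zero (s+260): 260 + j260 → |·| = √(260²+260²) = √135200 ≈ 367.7, ∠ = arctan(260/260) ≈ 45.00°
quadratic: (j260)² + 370·j260 + 250000 = 182400 + j96200 → |·| ≈ 2.0621e+05, ∠ ≈ 27.81°
|G| = 250000 · 367.7 / 2.0621e+05 ≈ 445.78
Gain = 20 log₁₀(445.78) ≈ 52.98 dB
∠G = 45.00° − 27.81° = 17.19°

53.0 dB, 17.2°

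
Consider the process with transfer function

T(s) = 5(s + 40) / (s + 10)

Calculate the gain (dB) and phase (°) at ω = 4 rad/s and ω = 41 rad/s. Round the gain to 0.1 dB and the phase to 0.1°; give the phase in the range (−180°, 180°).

At s = jω = j4:
zero (s+40): 40 + j4 → |·| = √(40²+4²) = √1616 ≈ 40.2, ∠ = arctan(4/40) ≈ 5.71°
pole (s+10): 10 + j4 → |·| = √(10²+4²) = √116 ≈ 10.77, ∠ = arctan(4/10) ≈ 21.80°
|T| = 5 · 40.2 / 10.77 ≈ 18.663
Gain = 20 log₁₀(18.663) ≈ 25.42 dB
∠T = 5.71° − 21.80° = -16.09°

At s = jω = j41:
zero (s+40): 40 + j41 → |·| = √(40²+41²) = √3281 ≈ 57.28, ∠ = arctan(41/40) ≈ 45.71°
pole (s+10): 10 + j41 → |·| = √(10²+41²) = √1781 ≈ 42.202, ∠ = arctan(41/10) ≈ 76.29°
|T| = 5 · 57.28 / 42.202 ≈ 6.7864
Gain = 20 log₁₀(6.7864) ≈ 16.63 dB
∠T = 45.71° − 76.29° = -30.58°

ω = 4: 25.4 dB, -16.1°; ω = 41: 16.6 dB, -30.6°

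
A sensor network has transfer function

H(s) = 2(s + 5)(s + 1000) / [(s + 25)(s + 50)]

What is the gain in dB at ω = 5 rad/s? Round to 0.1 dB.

20.9 dB

At s = jω = j5:
zero (s+5): 5 + j5 → |·| = √(5²+5²) = √50 ≈ 7.0711, ∠ = arctan(5/5) ≈ 45.00°
zero (s+1000): 1000 + j5 → |·| = √(1000²+5²) = √1000025 ≈ 1000, ∠ = arctan(5/1000) ≈ 0.29°
pole (s+25): 25 + j5 → |·| = √(25²+5²) = √650 ≈ 25.495, ∠ = arctan(5/25) ≈ 11.31°
pole (s+50): 50 + j5 → |·| = √(50²+5²) = √2525 ≈ 50.249, ∠ = arctan(5/50) ≈ 5.71°
|H| = 2 · 7071.1 / 1281.1 ≈ 11.039
Gain = 20 log₁₀(11.039) ≈ 20.86 dB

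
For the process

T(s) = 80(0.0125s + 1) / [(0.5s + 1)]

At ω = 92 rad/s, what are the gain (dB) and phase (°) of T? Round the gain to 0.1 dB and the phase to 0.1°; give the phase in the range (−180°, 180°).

8.5 dB, -39.8°

At ω = 92 rad/s:
zero (1 + j92·0.0125) = 1 + j1.15 → |·| ≈ 1.524, ∠ ≈ 48.99°
pole (1 + j92·0.5) = 1 + j46 → |·| ≈ 46.011, ∠ ≈ 88.75°
|T| = 80 · 1.524 / (46.011) ≈ 2.6498
Gain = 20 log₁₀(2.6498) ≈ 8.46 dB
∠T = (48.99°) − (88.75°) = -39.76°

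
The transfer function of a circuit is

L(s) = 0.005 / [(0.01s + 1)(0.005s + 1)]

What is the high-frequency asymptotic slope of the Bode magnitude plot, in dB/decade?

Each pole contributes −20 dB/decade at high frequency; each zero contributes +20 dB/decade.
Net: 0 zero(s) − 2 pole(s) → -40 dB/decade.

-40 dB/decade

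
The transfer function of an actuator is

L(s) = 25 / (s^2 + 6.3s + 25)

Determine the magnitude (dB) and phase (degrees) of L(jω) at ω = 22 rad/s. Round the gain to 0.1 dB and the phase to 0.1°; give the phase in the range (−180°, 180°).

At s = jω = j22:
quadratic: (j22)² + 6.3·j22 + 25 = -459 + j138.6 → |·| ≈ 479.47, ∠ ≈ 163.20°
|L| = 25 / 479.47 ≈ 0.052141
Gain = 20 log₁₀(0.052141) ≈ -25.66 dB
∠L = 0.00° − 163.20° = -163.20°

-25.7 dB, -163.2°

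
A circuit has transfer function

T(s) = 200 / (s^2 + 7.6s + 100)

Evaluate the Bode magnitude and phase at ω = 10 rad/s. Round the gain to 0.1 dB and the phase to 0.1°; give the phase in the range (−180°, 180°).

At s = jω = j10:
quadratic: (j10)² + 7.6·j10 + 100 = 0 + j76 → |·| ≈ 76, ∠ ≈ 90.00°
|T| = 200 / 76 ≈ 2.6316
Gain = 20 log₁₀(2.6316) ≈ 8.40 dB
∠T = 0.00° − 90.00° = -90.00°

8.4 dB, -90.0°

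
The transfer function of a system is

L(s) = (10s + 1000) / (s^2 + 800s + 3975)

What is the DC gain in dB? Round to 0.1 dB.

-12.0 dB

L(0) = 1000 / 3975 ≈ 0.25157
20 log₁₀(0.25157) ≈ -11.99 dB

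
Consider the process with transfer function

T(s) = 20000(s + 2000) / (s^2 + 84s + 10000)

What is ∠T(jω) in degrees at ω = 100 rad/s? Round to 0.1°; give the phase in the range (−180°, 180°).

-87.1°

At s = jω = j100:
zero (s+2000): 2000 + j100 → |·| = √(2000²+100²) = √4010000 ≈ 2002.5, ∠ = arctan(100/2000) ≈ 2.86°
quadratic: (j100)² + 84·j100 + 10000 = 0 + j8400 → |·| ≈ 8400, ∠ ≈ 90.00°
∠T = 2.86° − 90.00° = -87.14°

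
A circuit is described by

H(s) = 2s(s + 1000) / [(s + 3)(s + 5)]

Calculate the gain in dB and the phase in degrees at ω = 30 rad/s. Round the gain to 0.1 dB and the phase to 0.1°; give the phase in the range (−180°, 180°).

At s = jω = j30:
zero (s+1000): 1000 + j30 → |·| = √(1000²+30²) = √1000900 ≈ 1000.4, ∠ = arctan(30/1000) ≈ 1.72°
zero at origin: s = j30 → |·| = 30, ∠ = 90.00°
pole (s+3): 3 + j30 → |·| = √(3²+30²) = √909 ≈ 30.15, ∠ = arctan(30/3) ≈ 84.29°
pole (s+5): 5 + j30 → |·| = √(5²+30²) = √925 ≈ 30.414, ∠ = arctan(30/5) ≈ 80.54°
|H| = 2 · 30012 / 916.98 ≈ 65.458
Gain = 20 log₁₀(65.458) ≈ 36.32 dB
∠H = 91.72° − 164.83° = -73.11°

36.3 dB, -73.1°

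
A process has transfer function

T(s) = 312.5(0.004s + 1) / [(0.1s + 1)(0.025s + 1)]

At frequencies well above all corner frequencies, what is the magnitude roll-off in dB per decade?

Each pole contributes −20 dB/decade at high frequency; each zero contributes +20 dB/decade.
Net: 1 zero(s) − 2 pole(s) → -20 dB/decade.

-20 dB/decade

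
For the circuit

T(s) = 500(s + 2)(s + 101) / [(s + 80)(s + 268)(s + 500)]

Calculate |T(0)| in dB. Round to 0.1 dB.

-40.5 dB

T(0) = 500·2·101 / (80·268·500) ≈ 0.0094216
20 log₁₀(0.0094216) ≈ -40.52 dB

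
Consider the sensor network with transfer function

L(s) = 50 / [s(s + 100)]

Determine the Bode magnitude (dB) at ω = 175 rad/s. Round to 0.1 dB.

-57.0 dB

At s = jω = j175:
pole (s+100): 100 + j175 → |·| = √(100²+175²) = √40625 ≈ 201.56, ∠ = arctan(175/100) ≈ 60.26°
pole at origin: |s| = 175, ∠ = 90.00° (in denominator)
|L| = 50 / 35273 ≈ 0.0014175
Gain = 20 log₁₀(0.0014175) ≈ -56.97 dB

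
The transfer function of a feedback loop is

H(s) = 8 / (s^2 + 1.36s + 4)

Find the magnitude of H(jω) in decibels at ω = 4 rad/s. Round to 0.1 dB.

At s = jω = j4:
quadratic: (j4)² + 1.36·j4 + 4 = -12 + j5.44 → |·| ≈ 13.175, ∠ ≈ 155.61°
|H| = 8 / 13.175 ≈ 0.60721
Gain = 20 log₁₀(0.60721) ≈ -4.33 dB

-4.3 dB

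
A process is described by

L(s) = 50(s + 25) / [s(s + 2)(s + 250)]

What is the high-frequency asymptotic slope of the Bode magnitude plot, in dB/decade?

Each pole contributes −20 dB/decade at high frequency; each zero contributes +20 dB/decade.
Net: 1 zero(s) − 3 pole(s) → -40 dB/decade.

-40 dB/decade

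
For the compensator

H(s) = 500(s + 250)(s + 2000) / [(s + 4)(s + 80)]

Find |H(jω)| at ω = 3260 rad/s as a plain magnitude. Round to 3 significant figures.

588

At s = jω = j3260:
zero (s+250): 250 + j3260 → |·| = √(250²+3260²) = √10690100 ≈ 3269.6, ∠ = arctan(3260/250) ≈ 85.61°
zero (s+2000): 2000 + j3260 → |·| = √(2000²+3260²) = √14627600 ≈ 3824.6, ∠ = arctan(3260/2000) ≈ 58.47°
pole (s+4): 4 + j3260 → |·| = √(4²+3260²) = √10627616 ≈ 3260, ∠ = arctan(3260/4) ≈ 89.93°
pole (s+80): 80 + j3260 → |·| = √(80²+3260²) = √10634000 ≈ 3261, ∠ = arctan(3260/80) ≈ 88.59°
|H| = 500 · 1.2505e+07 / 1.0631e+07 ≈ 588.14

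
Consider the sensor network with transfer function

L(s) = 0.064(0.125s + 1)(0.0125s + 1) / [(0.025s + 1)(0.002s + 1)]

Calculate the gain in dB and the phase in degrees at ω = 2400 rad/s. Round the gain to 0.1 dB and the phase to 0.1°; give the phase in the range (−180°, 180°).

5.8 dB, 10.6°

At ω = 2400 rad/s:
zero (1 + j2400·0.125) = 1 + j300 → |·| ≈ 300, ∠ ≈ 89.81°
zero (1 + j2400·0.0125) = 1 + j30 → |·| ≈ 30.017, ∠ ≈ 88.09°
pole (1 + j2400·0.025) = 1 + j60 → |·| ≈ 60.008, ∠ ≈ 89.05°
pole (1 + j2400·0.002) = 1 + j4.8 → |·| ≈ 4.9031, ∠ ≈ 78.23°
|L| = 0.064 · 300 · 30.017 / (60.008 · 4.9031) ≈ 1.9588
Gain = 20 log₁₀(1.9588) ≈ 5.84 dB
∠L = (89.81° + 88.09°) − (89.05° + 78.23°) = 10.62°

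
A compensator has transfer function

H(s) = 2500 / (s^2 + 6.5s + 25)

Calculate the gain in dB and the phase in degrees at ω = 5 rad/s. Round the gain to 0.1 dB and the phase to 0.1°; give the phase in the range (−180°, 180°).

37.7 dB, -90.0°

At s = jω = j5:
quadratic: (j5)² + 6.5·j5 + 25 = 0 + j32.5 → |·| ≈ 32.5, ∠ ≈ 90.00°
|H| = 2500 / 32.5 ≈ 76.923
Gain = 20 log₁₀(76.923) ≈ 37.72 dB
∠H = 0.00° − 90.00° = -90.00°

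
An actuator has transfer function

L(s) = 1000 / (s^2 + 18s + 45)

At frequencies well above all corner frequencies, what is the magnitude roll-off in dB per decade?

Each pole contributes −20 dB/decade at high frequency; each zero contributes +20 dB/decade.
Net: 0 zero(s) − 2 pole(s) → -40 dB/decade.

-40 dB/decade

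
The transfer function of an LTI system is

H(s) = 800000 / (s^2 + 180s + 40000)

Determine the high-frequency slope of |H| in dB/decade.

-40 dB/decade

Each pole contributes −20 dB/decade at high frequency; each zero contributes +20 dB/decade.
Net: 0 zero(s) − 2 pole(s) → -40 dB/decade.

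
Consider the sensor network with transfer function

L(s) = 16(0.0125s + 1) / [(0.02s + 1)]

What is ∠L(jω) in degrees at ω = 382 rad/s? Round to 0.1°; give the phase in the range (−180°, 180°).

At ω = 382 rad/s:
zero (1 + j382·0.0125) = 1 + j4.775 → |·| ≈ 4.8786, ∠ ≈ 78.17°
pole (1 + j382·0.02) = 1 + j7.64 → |·| ≈ 7.7052, ∠ ≈ 82.54°
∠L = (78.17°) − (82.54°) = -4.37°

-4.4°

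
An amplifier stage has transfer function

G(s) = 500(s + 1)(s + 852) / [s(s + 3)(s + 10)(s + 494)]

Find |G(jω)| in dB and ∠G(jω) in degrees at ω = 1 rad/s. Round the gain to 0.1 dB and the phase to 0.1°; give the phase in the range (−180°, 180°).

31.7 dB, -69.2°

At s = jω = j1:
zero (s+1): 1 + j1 → |·| = √(1²+1²) = √2 ≈ 1.4142, ∠ = arctan(1/1) ≈ 45.00°
zero (s+852): 852 + j1 → |·| = √(852²+1²) = √725905 ≈ 852, ∠ = arctan(1/852) ≈ 0.07°
pole (s+3): 3 + j1 → |·| = √(3²+1²) = √10 ≈ 3.1623, ∠ = arctan(1/3) ≈ 18.43°
pole (s+10): 10 + j1 → |·| = √(10²+1²) = √101 ≈ 10.05, ∠ = arctan(1/10) ≈ 5.71°
pole (s+494): 494 + j1 → |·| = √(494²+1²) = √244037 ≈ 494, ∠ = arctan(1/494) ≈ 0.12°
pole at origin: |s| = 1, ∠ = 90.00° (in denominator)
|G| = 500 · 1204.9 / 15700 ≈ 38.373
Gain = 20 log₁₀(38.373) ≈ 31.68 dB
∠G = 45.07° − 114.26° = -69.19°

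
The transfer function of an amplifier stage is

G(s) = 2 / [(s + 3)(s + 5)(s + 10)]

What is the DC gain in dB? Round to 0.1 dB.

-37.5 dB

G(0) = 2 / (3·5·10) ≈ 0.013333
20 log₁₀(0.013333) ≈ -37.50 dB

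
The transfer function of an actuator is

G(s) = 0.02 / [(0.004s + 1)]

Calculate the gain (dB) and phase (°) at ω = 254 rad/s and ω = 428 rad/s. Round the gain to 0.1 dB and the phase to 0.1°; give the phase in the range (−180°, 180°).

At ω = 254 rad/s:
pole (1 + j254·0.004) = 1 + j1.016 → |·| ≈ 1.4256, ∠ ≈ 45.45°
|G| = 0.02 · 1 / (1.4256) ≈ 0.014029
Gain = 20 log₁₀(0.014029) ≈ -37.06 dB
∠G = (0°) − (45.45°) = -45.45°

At ω = 428 rad/s:
pole (1 + j428·0.004) = 1 + j1.712 → |·| ≈ 1.9827, ∠ ≈ 59.71°
|G| = 0.02 · 1 / (1.9827) ≈ 0.010087
Gain = 20 log₁₀(0.010087) ≈ -39.92 dB
∠G = (0°) − (59.71°) = -59.71°

ω = 254: -37.1 dB, -45.5°; ω = 428: -39.9 dB, -59.7°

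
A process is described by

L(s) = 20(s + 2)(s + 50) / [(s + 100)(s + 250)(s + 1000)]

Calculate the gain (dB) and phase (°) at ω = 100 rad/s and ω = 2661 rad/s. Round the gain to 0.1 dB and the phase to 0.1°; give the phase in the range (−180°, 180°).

At s = jω = j100:
zero (s+2): 2 + j100 → |·| = √(2²+100²) = √10004 ≈ 100.02, ∠ = arctan(100/2) ≈ 88.85°
zero (s+50): 50 + j100 → |·| = √(50²+100²) = √12500 ≈ 111.8, ∠ = arctan(100/50) ≈ 63.43°
pole (s+100): 100 + j100 → |·| = √(100²+100²) = √20000 ≈ 141.42, ∠ = arctan(100/100) ≈ 45.00°
pole (s+250): 250 + j100 → |·| = √(250²+100²) = √72500 ≈ 269.26, ∠ = arctan(100/250) ≈ 21.80°
pole (s+1000): 1000 + j100 → |·| = √(1000²+100²) = √1010000 ≈ 1005, ∠ = arctan(100/1000) ≈ 5.71°
|L| = 20 · 11182 / 3.8269e+07 ≈ 0.0058439
Gain = 20 log₁₀(0.0058439) ≈ -44.67 dB
∠L = 152.28° − 72.51° = 79.77°

At s = jω = j2661:
zero (s+2): 2 + j2661 → |·| = √(2²+2661²) = √7080925 ≈ 2661, ∠ = arctan(2661/2) ≈ 89.96°
zero (s+50): 50 + j2661 → |·| = √(50²+2661²) = √7083421 ≈ 2661.5, ∠ = arctan(2661/50) ≈ 88.92°
pole (s+100): 100 + j2661 → |·| = √(100²+2661²) = √7090921 ≈ 2662.9, ∠ = arctan(2661/100) ≈ 87.85°
pole (s+250): 250 + j2661 → |·| = √(250²+2661²) = √7143421 ≈ 2672.7, ∠ = arctan(2661/250) ≈ 84.63°
pole (s+1000): 1000 + j2661 → |·| = √(1000²+2661²) = √8080921 ≈ 2842.7, ∠ = arctan(2661/1000) ≈ 69.40°
|L| = 20 · 7.0823e+06 / 2.0232e+10 ≈ 0.0070011
Gain = 20 log₁₀(0.0070011) ≈ -43.10 dB
∠L = 178.88° − 241.88° = -63.00°

ω = 100: -44.7 dB, 79.8°; ω = 2661: -43.1 dB, -63.0°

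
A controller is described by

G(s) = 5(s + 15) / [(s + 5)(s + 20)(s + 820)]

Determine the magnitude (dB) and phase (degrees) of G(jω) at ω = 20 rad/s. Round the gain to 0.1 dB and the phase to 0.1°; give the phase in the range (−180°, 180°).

At s = jω = j20:
zero (s+15): 15 + j20 → |·| = √(15²+20²) = √625 ≈ 25, ∠ = arctan(20/15) ≈ 53.13°
pole (s+5): 5 + j20 → |·| = √(5²+20²) = √425 ≈ 20.616, ∠ = arctan(20/5) ≈ 75.96°
pole (s+20): 20 + j20 → |·| = √(20²+20²) = √800 ≈ 28.284, ∠ = arctan(20/20) ≈ 45.00°
pole (s+820): 820 + j20 → |·| = √(820²+20²) = √672800 ≈ 820.24, ∠ = arctan(20/820) ≈ 1.40°
|G| = 5 · 25 / 4.7828e+05 ≈ 0.00026135
Gain = 20 log₁₀(0.00026135) ≈ -71.66 dB
∠G = 53.13° − 122.36° = -69.23°

-71.7 dB, -69.2°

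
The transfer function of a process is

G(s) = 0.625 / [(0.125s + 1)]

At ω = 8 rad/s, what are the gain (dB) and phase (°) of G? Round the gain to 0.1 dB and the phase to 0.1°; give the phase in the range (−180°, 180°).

At ω = 8 rad/s:
pole (1 + j8·0.125) = 1 + j1 → |·| ≈ 1.4142, ∠ ≈ 45.00°
|G| = 0.625 · 1 / (1.4142) ≈ 0.44195
Gain = 20 log₁₀(0.44195) ≈ -7.09 dB
∠G = (0°) − (45.00°) = -45.00°

-7.1 dB, -45.0°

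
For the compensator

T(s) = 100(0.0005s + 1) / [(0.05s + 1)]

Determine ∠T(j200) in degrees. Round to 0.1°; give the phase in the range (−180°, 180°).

At ω = 200 rad/s:
zero (1 + j200·0.0005) = 1 + j0.1 → |·| ≈ 1.005, ∠ ≈ 5.71°
pole (1 + j200·0.05) = 1 + j10 → |·| ≈ 10.05, ∠ ≈ 84.29°
∠T = (5.71°) − (84.29°) = -78.58°

-78.6°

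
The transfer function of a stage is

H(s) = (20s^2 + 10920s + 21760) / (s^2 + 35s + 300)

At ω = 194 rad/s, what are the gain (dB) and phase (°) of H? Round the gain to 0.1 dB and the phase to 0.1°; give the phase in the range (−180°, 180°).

35.4 dB, -60.7°

Substitute s = j194:
Numerator: 20(j194)^2 + 10920(j194) + 21760 = -730960 + j2118480
Denominator: (j194)^2 + 35(j194) + 300 = -37336 + j6790
|N| = √(730960² + 2118480²) ≈ 2.241e+06, ∠N ≈ 109.04°
|D| = √(37336² + 6790²) ≈ 37948, ∠D ≈ 169.69°
|H| = 2.241e+06 / 37948 ≈ 59.054
Gain = 20 log₁₀(59.054) ≈ 35.42 dB
∠H = 109.04° − 169.69° = -60.65°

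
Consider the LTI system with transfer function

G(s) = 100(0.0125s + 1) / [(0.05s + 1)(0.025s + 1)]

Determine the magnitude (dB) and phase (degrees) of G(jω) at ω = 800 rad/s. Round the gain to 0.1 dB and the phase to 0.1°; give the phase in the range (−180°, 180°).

At ω = 800 rad/s:
zero (1 + j800·0.0125) = 1 + j10 → |·| ≈ 10.05, ∠ ≈ 84.29°
pole (1 + j800·0.05) = 1 + j40 → |·| ≈ 40.012, ∠ ≈ 88.57°
pole (1 + j800·0.025) = 1 + j20 → |·| ≈ 20.025, ∠ ≈ 87.14°
|G| = 100 · 10.05 / (40.012 · 20.025) ≈ 1.2543
Gain = 20 log₁₀(1.2543) ≈ 1.97 dB
∠G = (84.29°) − (88.57° + 87.14°) = -91.42°

2.0 dB, -91.4°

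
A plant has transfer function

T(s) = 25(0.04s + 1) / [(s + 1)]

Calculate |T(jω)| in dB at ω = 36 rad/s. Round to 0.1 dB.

At ω = 36 rad/s:
zero (1 + j36·0.04) = 1 + j1.44 → |·| ≈ 1.7532, ∠ ≈ 55.22°
pole (1 + j36·1) = 1 + j36 → |·| ≈ 36.014, ∠ ≈ 88.41°
|T| = 25 · 1.7532 / (36.014) ≈ 1.217
Gain = 20 log₁₀(1.217) ≈ 1.71 dB

1.7 dB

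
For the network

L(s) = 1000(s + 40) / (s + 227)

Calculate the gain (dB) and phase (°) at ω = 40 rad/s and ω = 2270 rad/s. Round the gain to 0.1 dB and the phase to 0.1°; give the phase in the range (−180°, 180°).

At s = jω = j40:
zero (s+40): 40 + j40 → |·| = √(40²+40²) = √3200 ≈ 56.569, ∠ = arctan(40/40) ≈ 45.00°
pole (s+227): 227 + j40 → |·| = √(227²+40²) = √53129 ≈ 230.5, ∠ = arctan(40/227) ≈ 9.99°
|L| = 1000 · 56.569 / 230.5 ≈ 245.42
Gain = 20 log₁₀(245.42) ≈ 47.80 dB
∠L = 45.00° − 9.99° = 35.01°

At s = jω = j2270:
zero (s+40): 40 + j2270 → |·| = √(40²+2270²) = √5154500 ≈ 2270.4, ∠ = arctan(2270/40) ≈ 88.99°
pole (s+227): 227 + j2270 → |·| = √(227²+2270²) = √5204429 ≈ 2281.3, ∠ = arctan(2270/227) ≈ 84.29°
|L| = 1000 · 2270.4 / 2281.3 ≈ 995.22
Gain = 20 log₁₀(995.22) ≈ 59.96 dB
∠L = 88.99° − 84.29° = 4.70°

ω = 40: 47.8 dB, 35.0°; ω = 2270: 60.0 dB, 4.7°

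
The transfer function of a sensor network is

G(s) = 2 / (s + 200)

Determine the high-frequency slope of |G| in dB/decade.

Each pole contributes −20 dB/decade at high frequency; each zero contributes +20 dB/decade.
Net: 0 zero(s) − 1 pole(s) → -20 dB/decade.

-20 dB/decade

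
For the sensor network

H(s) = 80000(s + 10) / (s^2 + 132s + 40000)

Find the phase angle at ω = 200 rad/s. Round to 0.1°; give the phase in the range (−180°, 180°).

At s = jω = j200:
zero (s+10): 10 + j200 → |·| = √(10²+200²) = √40100 ≈ 200.25, ∠ = arctan(200/10) ≈ 87.14°
quadratic: (j200)² + 132·j200 + 40000 = 0 + j26400 → |·| ≈ 26400, ∠ ≈ 90.00°
∠H = 87.14° − 90.00° = -2.86°

-2.9°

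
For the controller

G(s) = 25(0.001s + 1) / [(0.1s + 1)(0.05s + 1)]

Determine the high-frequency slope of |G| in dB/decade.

Each pole contributes −20 dB/decade at high frequency; each zero contributes +20 dB/decade.
Net: 1 zero(s) − 2 pole(s) → -20 dB/decade.

-20 dB/decade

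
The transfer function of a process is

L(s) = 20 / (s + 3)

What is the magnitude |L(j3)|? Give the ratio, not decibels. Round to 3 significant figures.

4.71

At s = jω = j3:
pole (s+3): 3 + j3 → |·| = √(3²+3²) = √18 ≈ 4.2426, ∠ = arctan(3/3) ≈ 45.00°
|L| = 20 / 4.2426 ≈ 4.7141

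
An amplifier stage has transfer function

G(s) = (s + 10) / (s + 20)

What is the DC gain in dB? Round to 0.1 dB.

G(0) = 1·10 / (20) = 0.5
20 log₁₀(0.5) ≈ -6.02 dB

-6.0 dB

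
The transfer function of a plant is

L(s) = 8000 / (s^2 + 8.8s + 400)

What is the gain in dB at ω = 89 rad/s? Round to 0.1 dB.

At s = jω = j89:
quadratic: (j89)² + 8.8·j89 + 400 = -7521 + j783.2 → |·| ≈ 7561.7, ∠ ≈ 174.05°
|L| = 8000 / 7561.7 ≈ 1.058
Gain = 20 log₁₀(1.058) ≈ 0.49 dB

0.5 dB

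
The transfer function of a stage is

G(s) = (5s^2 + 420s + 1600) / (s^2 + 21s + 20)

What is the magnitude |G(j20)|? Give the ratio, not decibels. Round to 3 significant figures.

Substitute s = j20:
Numerator: 5(j20)^2 + 420(j20) + 1600 = -400 + j8400
Denominator: (j20)^2 + 21(j20) + 20 = -380 + j420
|N| = √(400² + 8400²) ≈ 8409.5, ∠N ≈ 92.73°
|D| = √(380² + 420²) ≈ 566.39, ∠D ≈ 132.14°
|G| = 8409.5 / 566.39 ≈ 14.848

14.8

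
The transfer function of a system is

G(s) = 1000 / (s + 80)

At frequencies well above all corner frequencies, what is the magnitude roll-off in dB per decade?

Each pole contributes −20 dB/decade at high frequency; each zero contributes +20 dB/decade.
Net: 0 zero(s) − 1 pole(s) → -20 dB/decade.

-20 dB/decade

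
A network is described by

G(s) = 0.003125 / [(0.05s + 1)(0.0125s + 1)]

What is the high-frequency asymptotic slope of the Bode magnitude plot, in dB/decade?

-40 dB/decade

Each pole contributes −20 dB/decade at high frequency; each zero contributes +20 dB/decade.
Net: 0 zero(s) − 2 pole(s) → -40 dB/decade.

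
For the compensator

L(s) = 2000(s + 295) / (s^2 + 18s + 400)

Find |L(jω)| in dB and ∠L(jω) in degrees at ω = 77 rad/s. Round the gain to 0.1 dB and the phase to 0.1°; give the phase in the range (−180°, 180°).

40.6 dB, -151.3°

At s = jω = j77:
zero (s+295): 295 + j77 → |·| = √(295²+77²) = √92954 ≈ 304.88, ∠ = arctan(77/295) ≈ 14.63°
quadratic: (j77)² + 18·j77 + 400 = -5529 + j1386 → |·| ≈ 5700.1, ∠ ≈ 165.93°
|L| = 2000 · 304.88 / 5700.1 ≈ 106.97
Gain = 20 log₁₀(106.97) ≈ 40.59 dB
∠L = 14.63° − 165.93° = -151.30°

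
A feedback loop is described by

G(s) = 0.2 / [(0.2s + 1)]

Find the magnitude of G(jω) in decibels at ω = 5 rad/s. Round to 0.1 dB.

At ω = 5 rad/s:
pole (1 + j5·0.2) = 1 + j1 → |·| ≈ 1.4142, ∠ ≈ 45.00°
|G| = 0.2 · 1 / (1.4142) ≈ 0.14142
Gain = 20 log₁₀(0.14142) ≈ -16.99 dB

-17.0 dB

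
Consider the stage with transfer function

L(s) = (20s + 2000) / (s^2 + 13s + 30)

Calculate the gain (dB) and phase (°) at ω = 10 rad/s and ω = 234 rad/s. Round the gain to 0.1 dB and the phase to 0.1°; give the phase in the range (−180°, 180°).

Substitute s = j10:
Numerator: 20(j10) + 2000 = 2000 + j200
Denominator: (j10)^2 + 13(j10) + 30 = -70 + j130
|N| = √(2000² + 200²) ≈ 2010, ∠N ≈ 5.71°
|D| = √(70² + 130²) ≈ 147.65, ∠D ≈ 118.30°
|L| = 2010 / 147.65 ≈ 13.613
Gain = 20 log₁₀(13.613) ≈ 22.68 dB
∠L = 5.71° − 118.30° = -112.59°

Substitute s = j234:
Numerator: 20(j234) + 2000 = 2000 + j4680
Denominator: (j234)^2 + 13(j234) + 30 = -54726 + j3042
|N| = √(2000² + 4680²) ≈ 5089.4, ∠N ≈ 66.86°
|D| = √(54726² + 3042²) ≈ 54810, ∠D ≈ 176.82°
|L| = 5089.4 / 54810 ≈ 0.092855
Gain = 20 log₁₀(0.092855) ≈ -20.64 dB
∠L = 66.86° − 176.82° = -109.96°

ω = 10: 22.7 dB, -112.6°; ω = 234: -20.6 dB, -110.0°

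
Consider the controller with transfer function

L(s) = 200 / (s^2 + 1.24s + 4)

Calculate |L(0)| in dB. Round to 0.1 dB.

L(0) = 200 / 4 = 50
20 log₁₀(50) ≈ 33.98 dB

34.0 dB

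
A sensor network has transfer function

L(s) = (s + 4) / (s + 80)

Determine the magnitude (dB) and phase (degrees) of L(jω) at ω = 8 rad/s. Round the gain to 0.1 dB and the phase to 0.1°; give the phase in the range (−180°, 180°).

-19.1 dB, 57.7°

Substitute s = j8:
Numerator: (j8) + 4 = 4 + j8
Denominator: (j8) + 80 = 80 + j8
|N| = √(4² + 8²) ≈ 8.9443, ∠N ≈ 63.43°
|D| = √(80² + 8²) ≈ 80.399, ∠D ≈ 5.71°
|L| = 8.9443 / 80.399 ≈ 0.11125
Gain = 20 log₁₀(0.11125) ≈ -19.07 dB
∠L = 63.43° − 5.71° = 57.72°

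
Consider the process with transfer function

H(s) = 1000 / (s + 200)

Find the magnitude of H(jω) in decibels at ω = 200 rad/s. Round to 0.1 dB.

Substitute s = j200:
Numerator: 1000 = 1000 + j0
Denominator: (j200) + 200 = 200 + j200
|N| = √(1000² + 0²) ≈ 1000, ∠N ≈ 0.00°
|D| = √(200² + 200²) ≈ 282.84, ∠D ≈ 45.00°
|H| = 1000 / 282.84 ≈ 3.5356
Gain = 20 log₁₀(3.5356) ≈ 10.97 dB

11.0 dB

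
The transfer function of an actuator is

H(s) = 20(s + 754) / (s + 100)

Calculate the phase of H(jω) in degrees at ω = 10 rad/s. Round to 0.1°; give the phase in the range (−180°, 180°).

-5.0°

At s = jω = j10:
zero (s+754): 754 + j10 → |·| = √(754²+10²) = √568616 ≈ 754.07, ∠ = arctan(10/754) ≈ 0.76°
pole (s+100): 100 + j10 → |·| = √(100²+10²) = √10100 ≈ 100.5, ∠ = arctan(10/100) ≈ 5.71°
∠H = 0.76° − 5.71° = -4.95°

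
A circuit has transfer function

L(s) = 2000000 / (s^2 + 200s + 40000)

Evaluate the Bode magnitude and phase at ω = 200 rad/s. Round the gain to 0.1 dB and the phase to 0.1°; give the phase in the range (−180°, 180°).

At s = jω = j200:
quadratic: (j200)² + 200·j200 + 40000 = 0 + j40000 → |·| ≈ 40000, ∠ ≈ 90.00°
|L| = 2000000 / 40000 ≈ 50
Gain = 20 log₁₀(50) ≈ 33.98 dB
∠L = 0.00° − 90.00° = -90.00°

34.0 dB, -90.0°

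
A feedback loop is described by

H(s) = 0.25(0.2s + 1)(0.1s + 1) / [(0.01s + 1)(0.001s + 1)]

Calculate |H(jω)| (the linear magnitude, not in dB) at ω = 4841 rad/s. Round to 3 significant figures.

At ω = 4841 rad/s:
zero (1 + j4841·0.2) = 1 + j968.2 → |·| ≈ 968.2, ∠ ≈ 89.94°
zero (1 + j4841·0.1) = 1 + j484.1 → |·| ≈ 484.1, ∠ ≈ 89.88°
pole (1 + j4841·0.01) = 1 + j48.41 → |·| ≈ 48.42, ∠ ≈ 88.82°
pole (1 + j4841·0.001) = 1 + j4.841 → |·| ≈ 4.9432, ∠ ≈ 78.33°
|H| = 0.25 · 968.2 · 484.1 / (48.42 · 4.9432) ≈ 489.56

490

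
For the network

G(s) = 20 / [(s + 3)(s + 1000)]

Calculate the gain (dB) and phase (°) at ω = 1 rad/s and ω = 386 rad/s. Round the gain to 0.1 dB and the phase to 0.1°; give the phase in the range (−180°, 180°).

ω = 1: -44.0 dB, -18.5°; ω = 386: -86.3 dB, -110.7°

At s = jω = j1:
pole (s+3): 3 + j1 → |·| = √(3²+1²) = √10 ≈ 3.1623, ∠ = arctan(1/3) ≈ 18.43°
pole (s+1000): 1000 + j1 → |·| = √(1000²+1²) = √1000001 ≈ 1000, ∠ = arctan(1/1000) ≈ 0.06°
|G| = 20 / 3162.3 ≈ 0.0063245
Gain = 20 log₁₀(0.0063245) ≈ -43.98 dB
∠G = 0.00° − 18.49° = -18.49°

At s = jω = j386:
pole (s+3): 3 + j386 → |·| = √(3²+386²) = √149005 ≈ 386.01, ∠ = arctan(386/3) ≈ 89.55°
pole (s+1000): 1000 + j386 → |·| = √(1000²+386²) = √1148996 ≈ 1071.9, ∠ = arctan(386/1000) ≈ 21.11°
|G| = 20 / 4.1376e+05 ≈ 4.8337e-05
Gain = 20 log₁₀(4.8337e-05) ≈ -86.31 dB
∠G = 0.00° − 110.66° = -110.66°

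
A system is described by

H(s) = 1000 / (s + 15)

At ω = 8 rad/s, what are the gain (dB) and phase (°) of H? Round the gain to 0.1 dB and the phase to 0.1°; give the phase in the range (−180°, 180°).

35.4 dB, -28.1°

At s = jω = j8:
pole (s+15): 15 + j8 → |·| = √(15²+8²) = √289 ≈ 17, ∠ = arctan(8/15) ≈ 28.07°
|H| = 1000 / 17 ≈ 58.824
Gain = 20 log₁₀(58.824) ≈ 35.39 dB
∠H = 0.00° − 28.07° = -28.07°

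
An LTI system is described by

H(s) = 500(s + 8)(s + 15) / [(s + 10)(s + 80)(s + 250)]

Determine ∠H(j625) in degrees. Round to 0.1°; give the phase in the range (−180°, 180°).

-62.1°

At s = jω = j625:
zero (s+8): 8 + j625 → |·| = √(8²+625²) = √390689 ≈ 625.05, ∠ = arctan(625/8) ≈ 89.27°
zero (s+15): 15 + j625 → |·| = √(15²+625²) = √390850 ≈ 625.18, ∠ = arctan(625/15) ≈ 88.63°
pole (s+10): 10 + j625 → |·| = √(10²+625²) = √390725 ≈ 625.08, ∠ = arctan(625/10) ≈ 89.08°
pole (s+80): 80 + j625 → |·| = √(80²+625²) = √397025 ≈ 630.1, ∠ = arctan(625/80) ≈ 82.71°
pole (s+250): 250 + j625 → |·| = √(250²+625²) = √453125 ≈ 673.15, ∠ = arctan(625/250) ≈ 68.20°
∠H = 177.90° − 239.99° = -62.09°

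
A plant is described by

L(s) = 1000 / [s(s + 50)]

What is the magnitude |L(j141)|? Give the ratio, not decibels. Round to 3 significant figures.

0.0474

At s = jω = j141:
pole (s+50): 50 + j141 → |·| = √(50²+141²) = √22381 ≈ 149.6, ∠ = arctan(141/50) ≈ 70.47°
pole at origin: |s| = 141, ∠ = 90.00° (in denominator)
|L| = 1000 / 21094 ≈ 0.047407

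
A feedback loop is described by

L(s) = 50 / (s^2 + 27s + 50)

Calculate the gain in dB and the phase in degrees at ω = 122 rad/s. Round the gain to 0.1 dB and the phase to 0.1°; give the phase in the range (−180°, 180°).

-49.7 dB, -167.5°

Substitute s = j122:
Numerator: 50 = 50 + j0
Denominator: (j122)^2 + 27(j122) + 50 = -14834 + j3294
|N| = √(50² + 0²) ≈ 50, ∠N ≈ 0.00°
|D| = √(14834² + 3294²) ≈ 15195, ∠D ≈ 167.48°
|L| = 50 / 15195 ≈ 0.0032906
Gain = 20 log₁₀(0.0032906) ≈ -49.65 dB
∠L = 0.00° − 167.48° = -167.48°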